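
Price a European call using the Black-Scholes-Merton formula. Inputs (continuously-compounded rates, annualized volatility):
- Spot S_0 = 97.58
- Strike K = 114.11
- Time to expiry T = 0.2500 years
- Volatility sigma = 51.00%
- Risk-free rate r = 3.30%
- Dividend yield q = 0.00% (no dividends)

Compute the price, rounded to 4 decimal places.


Answer: Price = 4.6386

Derivation:
d1 = (ln(S/K) + (r - q + 0.5*sigma^2) * T) / (sigma * sqrt(T)) = -0.45383467
d2 = d1 - sigma * sqrt(T) = -0.70883467
exp(-rT) = 0.99178394; exp(-qT) = 1.00000000
C = S_0 * exp(-qT) * N(d1) - K * exp(-rT) * N(d2)
N(d1) = 0.32497391; N(d2) = 0.23921354
C = 97.5800 * 1.00000000 * 0.32497391 - 114.1100 * 0.99178394 * 0.23921354 = 4.6386


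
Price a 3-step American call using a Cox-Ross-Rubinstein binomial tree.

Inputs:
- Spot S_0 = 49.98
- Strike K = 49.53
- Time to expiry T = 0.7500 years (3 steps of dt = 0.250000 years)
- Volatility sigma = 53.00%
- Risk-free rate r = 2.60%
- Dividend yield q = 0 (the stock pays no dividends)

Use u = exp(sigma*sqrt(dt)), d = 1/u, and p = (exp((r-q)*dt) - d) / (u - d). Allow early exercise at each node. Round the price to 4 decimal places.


dt = T/N = 0.250000
u = exp(sigma*sqrt(dt)) = 1.303431; d = 1/u = 0.767206
p = (exp((r-q)*dt) - d) / (u - d) = 0.446296
Discount per step: exp(-r*dt) = 0.993521
Stock lattice S(k, i) with i counting down-moves:
  k=0: S(0,0) = 49.9800
  k=1: S(1,0) = 65.1455; S(1,1) = 38.3450
  k=2: S(2,0) = 84.9126; S(2,1) = 49.9800; S(2,2) = 29.4185
  k=3: S(3,0) = 110.6778; S(3,1) = 65.1455; S(3,2) = 38.3450; S(3,3) = 22.5700
Terminal payoffs V(N, i) = max(S_T - K, 0):
  V(3,0) = 61.147761; V(3,1) = 15.615480; V(3,2) = 0.000000; V(3,3) = 0.000000
Backward induction: V(k, i) = exp(-r*dt) * [p * V(k+1, i) + (1-p) * V(k+1, i+1)]; then take max(V_cont, immediate exercise) for American.
  V(2,0) = exp(-r*dt) * [p*61.147761 + (1-p)*15.615480] = 35.703538; exercise = 35.382637; V(2,0) = max -> 35.703538
  V(2,1) = exp(-r*dt) * [p*15.615480 + (1-p)*0.000000] = 6.923978; exercise = 0.450000; V(2,1) = max -> 6.923978
  V(2,2) = exp(-r*dt) * [p*0.000000 + (1-p)*0.000000] = 0.000000; exercise = 0.000000; V(2,2) = max -> 0.000000
  V(1,0) = exp(-r*dt) * [p*35.703538 + (1-p)*6.923978] = 19.640111; exercise = 15.615480; V(1,0) = max -> 19.640111
  V(1,1) = exp(-r*dt) * [p*6.923978 + (1-p)*0.000000] = 3.070125; exercise = 0.000000; V(1,1) = max -> 3.070125
  V(0,0) = exp(-r*dt) * [p*19.640111 + (1-p)*3.070125] = 10.397444; exercise = 0.450000; V(0,0) = max -> 10.397444

Answer: Price = V(0,0) = 10.3974


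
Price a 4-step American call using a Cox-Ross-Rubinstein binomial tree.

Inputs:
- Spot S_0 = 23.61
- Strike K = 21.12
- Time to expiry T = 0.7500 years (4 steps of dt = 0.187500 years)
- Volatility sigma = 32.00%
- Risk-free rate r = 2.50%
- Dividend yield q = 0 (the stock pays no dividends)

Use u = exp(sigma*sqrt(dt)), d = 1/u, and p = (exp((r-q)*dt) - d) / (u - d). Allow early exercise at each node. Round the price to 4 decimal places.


Answer: Price = V(0,0) = 4.2620

Derivation:
dt = T/N = 0.187500
u = exp(sigma*sqrt(dt)) = 1.148623; d = 1/u = 0.870607
p = (exp((r-q)*dt) - d) / (u - d) = 0.482314
Discount per step: exp(-r*dt) = 0.995323
Stock lattice S(k, i) with i counting down-moves:
  k=0: S(0,0) = 23.6100
  k=1: S(1,0) = 27.1190; S(1,1) = 20.5550
  k=2: S(2,0) = 31.1495; S(2,1) = 23.6100; S(2,2) = 17.8954
  k=3: S(3,0) = 35.7791; S(3,1) = 27.1190; S(3,2) = 20.5550; S(3,3) = 15.5798
  k=4: S(4,0) = 41.0966; S(4,1) = 31.1495; S(4,2) = 23.6100; S(4,3) = 17.8954; S(4,4) = 13.5639
Terminal payoffs V(N, i) = max(S_T - K, 0):
  V(4,0) = 19.976650; V(4,1) = 10.029509; V(4,2) = 2.490000; V(4,3) = 0.000000; V(4,4) = 0.000000
Backward induction: V(k, i) = exp(-r*dt) * [p * V(k+1, i) + (1-p) * V(k+1, i+1)]; then take max(V_cont, immediate exercise) for American.
  V(3,0) = exp(-r*dt) * [p*19.976650 + (1-p)*10.029509] = 14.757819; exercise = 14.659051; V(3,0) = max -> 14.757819
  V(3,1) = exp(-r*dt) * [p*10.029509 + (1-p)*2.490000] = 6.097764; exercise = 5.998995; V(3,1) = max -> 6.097764
  V(3,2) = exp(-r*dt) * [p*2.490000 + (1-p)*0.000000] = 1.195347; exercise = 0.000000; V(3,2) = max -> 1.195347
  V(3,3) = exp(-r*dt) * [p*0.000000 + (1-p)*0.000000] = 0.000000; exercise = 0.000000; V(3,3) = max -> 0.000000
  V(2,0) = exp(-r*dt) * [p*14.757819 + (1-p)*6.097764] = 10.226584; exercise = 10.029509; V(2,0) = max -> 10.226584
  V(2,1) = exp(-r*dt) * [p*6.097764 + (1-p)*1.195347] = 3.543205; exercise = 2.490000; V(2,1) = max -> 3.543205
  V(2,2) = exp(-r*dt) * [p*1.195347 + (1-p)*0.000000] = 0.573837; exercise = 0.000000; V(2,2) = max -> 0.573837
  V(1,0) = exp(-r*dt) * [p*10.226584 + (1-p)*3.543205] = 6.735051; exercise = 5.998995; V(1,0) = max -> 6.735051
  V(1,1) = exp(-r*dt) * [p*3.543205 + (1-p)*0.573837] = 1.996625; exercise = 0.000000; V(1,1) = max -> 1.996625
  V(0,0) = exp(-r*dt) * [p*6.735051 + (1-p)*1.996625] = 4.262011; exercise = 2.490000; V(0,0) = max -> 4.262011


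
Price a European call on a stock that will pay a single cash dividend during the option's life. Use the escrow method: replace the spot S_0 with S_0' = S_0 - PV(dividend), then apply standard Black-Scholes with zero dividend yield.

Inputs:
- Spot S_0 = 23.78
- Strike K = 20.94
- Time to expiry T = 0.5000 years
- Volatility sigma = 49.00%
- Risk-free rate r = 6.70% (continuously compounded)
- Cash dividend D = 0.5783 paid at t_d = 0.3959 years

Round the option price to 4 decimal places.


PV(D) = D * exp(-r * t_d) = 0.5783 * 0.97382341 = 0.56316208
S_0' = S_0 - PV(D) = 23.7800 - 0.56316208 = 23.21683792
d1 = (ln(S_0'/K) + (r + sigma^2/2)*T) / (sigma*sqrt(T)) = 0.56782574
d2 = d1 - sigma*sqrt(T) = 0.22134342
exp(-rT) = 0.96705491
N(d1) = 0.71492335; N(d2) = 0.58758748
C = S_0' * N(d1) - K * exp(-rT) * N(d2) = 23.21683792 * 0.71492335 - 20.9400 * 0.96705491 * 0.58758748 = 4.6995

Answer: Price = 4.6995


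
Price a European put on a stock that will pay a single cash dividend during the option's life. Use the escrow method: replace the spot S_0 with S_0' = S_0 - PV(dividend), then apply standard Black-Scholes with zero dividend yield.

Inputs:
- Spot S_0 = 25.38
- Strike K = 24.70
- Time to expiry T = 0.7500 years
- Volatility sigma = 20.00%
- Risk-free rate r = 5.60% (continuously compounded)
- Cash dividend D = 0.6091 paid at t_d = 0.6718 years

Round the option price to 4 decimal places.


PV(D) = D * exp(-r * t_d) = 0.6091 * 0.96307807 = 0.58661085
S_0' = S_0 - PV(D) = 25.3800 - 0.58661085 = 24.79338915
d1 = (ln(S_0'/K) + (r + sigma^2/2)*T) / (sigma*sqrt(T)) = 0.35087774
d2 = d1 - sigma*sqrt(T) = 0.17767266
exp(-rT) = 0.95886978
N(-d1) = 0.36284004; N(-d2) = 0.42949003
P = K * exp(-rT) * N(-d2) - S_0' * N(-d1) = 24.7000 * 0.95886978 * 0.42949003 - 24.79338915 * 0.36284004 = 1.1760

Answer: Price = 1.1760


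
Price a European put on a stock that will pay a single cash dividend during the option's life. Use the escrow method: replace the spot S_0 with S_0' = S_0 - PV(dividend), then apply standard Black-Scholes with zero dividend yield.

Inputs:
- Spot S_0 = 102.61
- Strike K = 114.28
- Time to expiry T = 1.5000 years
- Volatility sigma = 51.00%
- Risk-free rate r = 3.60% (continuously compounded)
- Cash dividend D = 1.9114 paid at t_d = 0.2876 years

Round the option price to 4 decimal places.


Answer: Price = 29.5649

Derivation:
PV(D) = D * exp(-r * t_d) = 1.9114 * 0.98969981 = 1.89171222
S_0' = S_0 - PV(D) = 102.6100 - 1.89171222 = 100.71828778
d1 = (ln(S_0'/K) + (r + sigma^2/2)*T) / (sigma*sqrt(T)) = 0.19652082
d2 = d1 - sigma*sqrt(T) = -0.42809906
exp(-rT) = 0.94743211
N(-d1) = 0.42210127; N(-d2) = 0.66571050
P = K * exp(-rT) * N(-d2) - S_0' * N(-d1) = 114.2800 * 0.94743211 * 0.66571050 - 100.71828778 * 0.42210127 = 29.5649


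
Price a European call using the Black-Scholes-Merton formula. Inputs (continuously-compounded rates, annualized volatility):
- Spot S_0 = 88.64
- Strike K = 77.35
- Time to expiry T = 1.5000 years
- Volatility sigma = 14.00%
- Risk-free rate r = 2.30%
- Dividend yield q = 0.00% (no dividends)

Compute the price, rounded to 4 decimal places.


Answer: Price = 15.0823

Derivation:
d1 = (ln(S/K) + (r - q + 0.5*sigma^2) * T) / (sigma * sqrt(T)) = 1.08152347
d2 = d1 - sigma * sqrt(T) = 0.91005919
exp(-rT) = 0.96608834; exp(-qT) = 1.00000000
C = S_0 * exp(-qT) * N(d1) - K * exp(-rT) * N(d2)
N(d1) = 0.86026784; N(d2) = 0.81860435
C = 88.6400 * 1.00000000 * 0.86026784 - 77.3500 * 0.96608834 * 0.81860435 = 15.0823


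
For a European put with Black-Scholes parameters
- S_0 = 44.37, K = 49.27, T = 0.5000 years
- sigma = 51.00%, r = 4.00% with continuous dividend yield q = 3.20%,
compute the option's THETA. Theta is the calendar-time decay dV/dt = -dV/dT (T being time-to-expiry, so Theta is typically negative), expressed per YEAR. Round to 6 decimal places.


Answer: Theta = -5.697083

Derivation:
d1 = -0.0990692959; d2 = -0.4596937543
phi(d1) = 0.3969893218; exp(-qT) = 0.9841273201; exp(-rT) = 0.9801986733
Theta = -S*exp(-qT)*phi(d1)*sigma/(2*sqrt(T)) + r*K*exp(-rT)*N(-d2) - q*S*exp(-qT)*N(-d1)
N(-d1) = 0.5394583748; N(-d2) = 0.6771319734; sqrt(T) = 0.7071067812
Term 1 = -44.3700 * 0.9841273201 * 0.3969893218 * 0.5100 / (2 * 0.7071067812) = -6.2513630376
Term 2 = 0.0400 * 49.2700 * 0.9801986733 * 0.6771319734 = 1.3080669872
Term 3 = -0.0320 * 44.3700 * 0.9841273201 * 0.5394583748 = -0.7537869858
Theta = -6.2513630376 + (1.3080669872) + (-0.7537869858) = -5.697083


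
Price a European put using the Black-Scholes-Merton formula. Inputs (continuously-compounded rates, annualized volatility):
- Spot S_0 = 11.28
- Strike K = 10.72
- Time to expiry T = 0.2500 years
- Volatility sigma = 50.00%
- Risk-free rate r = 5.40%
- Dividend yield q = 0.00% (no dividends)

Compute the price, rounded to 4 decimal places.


d1 = (ln(S/K) + (r - q + 0.5*sigma^2) * T) / (sigma * sqrt(T)) = 0.38268036
d2 = d1 - sigma * sqrt(T) = 0.13268036
exp(-rT) = 0.98659072; exp(-qT) = 1.00000000
P = K * exp(-rT) * N(-d2) - S_0 * exp(-qT) * N(-d1)
N(-d1) = 0.35097839; N(-d2) = 0.44722309
P = 10.7200 * 0.98659072 * 0.44722309 - 11.2800 * 1.00000000 * 0.35097839 = 0.7709

Answer: Price = 0.7709


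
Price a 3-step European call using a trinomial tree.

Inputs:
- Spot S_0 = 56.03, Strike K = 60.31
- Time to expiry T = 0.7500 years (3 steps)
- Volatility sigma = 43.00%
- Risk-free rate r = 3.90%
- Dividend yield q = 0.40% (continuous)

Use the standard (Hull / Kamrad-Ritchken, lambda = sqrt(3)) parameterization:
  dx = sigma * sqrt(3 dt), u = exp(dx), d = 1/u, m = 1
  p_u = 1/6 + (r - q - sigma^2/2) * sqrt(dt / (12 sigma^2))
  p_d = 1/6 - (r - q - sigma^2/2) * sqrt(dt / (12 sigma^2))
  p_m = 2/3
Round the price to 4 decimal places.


Answer: Price = V(0,0) = 7.0338

Derivation:
dt = T/N = 0.250000; dx = sigma*sqrt(3*dt) = 0.372391
u = exp(dx) = 1.451200; d = 1/u = 0.689085
p_u = 0.147382, p_m = 0.666667, p_d = 0.185951
Discount per step: exp(-r*dt) = 0.990297
Stock lattice S(k, j) with j the centered position index:
  k=0: S(0,+0) = 56.0300
  k=1: S(1,-1) = 38.6094; S(1,+0) = 56.0300; S(1,+1) = 81.3107
  k=2: S(2,-2) = 26.6052; S(2,-1) = 38.6094; S(2,+0) = 56.0300; S(2,+1) = 81.3107; S(2,+2) = 117.9982
  k=3: S(3,-3) = 18.3332; S(3,-2) = 26.6052; S(3,-1) = 38.6094; S(3,+0) = 56.0300; S(3,+1) = 81.3107; S(3,+2) = 117.9982; S(3,+3) = 171.2390
Terminal payoffs V(N, j) = max(S_T - K, 0):
  V(3,-3) = 0.000000; V(3,-2) = 0.000000; V(3,-1) = 0.000000; V(3,+0) = 0.000000; V(3,+1) = 21.000746; V(3,+2) = 57.688169; V(3,+3) = 110.928964
Backward induction: V(k, j) = exp(-r*dt) * [p_u * V(k+1, j+1) + p_m * V(k+1, j) + p_d * V(k+1, j-1)]
  V(2,-2) = exp(-r*dt) * [p_u*0.000000 + p_m*0.000000 + p_d*0.000000] = 0.000000
  V(2,-1) = exp(-r*dt) * [p_u*0.000000 + p_m*0.000000 + p_d*0.000000] = 0.000000
  V(2,+0) = exp(-r*dt) * [p_u*21.000746 + p_m*0.000000 + p_d*0.000000] = 3.065111
  V(2,+1) = exp(-r*dt) * [p_u*57.688169 + p_m*21.000746 + p_d*0.000000] = 22.284388
  V(2,+2) = exp(-r*dt) * [p_u*110.928964 + p_m*57.688169 + p_d*21.000746] = 58.143205
  V(1,-1) = exp(-r*dt) * [p_u*3.065111 + p_m*0.000000 + p_d*0.000000] = 0.447361
  V(1,+0) = exp(-r*dt) * [p_u*22.284388 + p_m*3.065111 + p_d*0.000000] = 5.276043
  V(1,+1) = exp(-r*dt) * [p_u*58.143205 + p_m*22.284388 + p_d*3.065111] = 23.762690
  V(0,+0) = exp(-r*dt) * [p_u*23.762690 + p_m*5.276043 + p_d*0.447361] = 7.033839


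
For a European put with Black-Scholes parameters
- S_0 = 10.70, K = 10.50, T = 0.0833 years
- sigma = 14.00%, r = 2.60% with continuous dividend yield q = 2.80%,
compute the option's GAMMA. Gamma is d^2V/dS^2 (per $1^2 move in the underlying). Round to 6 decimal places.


d1 = 0.4830474216; d2 = 0.4426409864
phi(d1) = 0.3550112006; exp(-qT) = 0.9976703179; exp(-rT) = 0.9978365437
Gamma = exp(-qT) * phi(d1) / (S * sigma * sqrt(T)) = 0.9976703179 * 0.3550112006 / (10.7000 * 0.1400 * 0.2886173938) = 0.819209

Answer: Gamma = 0.819209


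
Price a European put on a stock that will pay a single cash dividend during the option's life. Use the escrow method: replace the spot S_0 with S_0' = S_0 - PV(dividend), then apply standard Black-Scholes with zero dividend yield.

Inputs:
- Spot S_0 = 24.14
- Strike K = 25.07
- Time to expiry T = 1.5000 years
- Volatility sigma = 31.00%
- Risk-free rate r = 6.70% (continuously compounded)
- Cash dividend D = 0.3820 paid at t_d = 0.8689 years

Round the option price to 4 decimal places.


PV(D) = D * exp(-r * t_d) = 0.3820 * 0.94344586 = 0.36039632
S_0' = S_0 - PV(D) = 24.1400 - 0.36039632 = 23.77960368
d1 = (ln(S_0'/K) + (r + sigma^2/2)*T) / (sigma*sqrt(T)) = 0.31535551
d2 = d1 - sigma*sqrt(T) = -0.06431540
exp(-rT) = 0.90438511
N(-d1) = 0.37624587; N(-d2) = 0.52564045
P = K * exp(-rT) * N(-d2) - S_0' * N(-d1) = 25.0700 * 0.90438511 * 0.52564045 - 23.77960368 * 0.37624587 = 2.9708

Answer: Price = 2.9708


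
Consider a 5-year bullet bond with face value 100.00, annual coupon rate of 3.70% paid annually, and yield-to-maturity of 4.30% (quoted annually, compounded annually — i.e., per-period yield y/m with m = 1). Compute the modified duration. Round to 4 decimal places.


Answer: Modified duration = 4.4586

Derivation:
Coupon per period c = face * coupon_rate / m = 3.700000
Periods per year m = 1; per-period yield y/m = 0.043000
Number of cashflows N = 5
Cashflows (t years, CF_t, discount factor 1/(1+y/m)^(m*t), PV):
  t = 1.0000: CF_t = 3.700000, DF = 0.958773, PV = 3.547459
  t = 2.0000: CF_t = 3.700000, DF = 0.919245, PV = 3.401207
  t = 3.0000: CF_t = 3.700000, DF = 0.881347, PV = 3.260985
  t = 4.0000: CF_t = 3.700000, DF = 0.845012, PV = 3.126544
  t = 5.0000: CF_t = 103.700000, DF = 0.810174, PV = 84.015074
Price P = sum_t PV_t = 97.351269
First compute Macaulay numerator sum_t t * PV_t:
  t * PV_t at t = 1.0000: 3.547459
  t * PV_t at t = 2.0000: 6.802415
  t * PV_t at t = 3.0000: 9.782955
  t * PV_t at t = 4.0000: 12.506174
  t * PV_t at t = 5.0000: 420.075370
Macaulay duration D = 452.714373 / 97.351269 = 4.650318
Modified duration = D / (1 + y/m) = 4.650318 / (1 + 0.043000) = 4.458598


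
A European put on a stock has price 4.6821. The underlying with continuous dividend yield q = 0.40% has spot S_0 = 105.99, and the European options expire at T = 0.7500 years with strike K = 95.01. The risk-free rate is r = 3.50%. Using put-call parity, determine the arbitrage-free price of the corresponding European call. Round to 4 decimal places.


Answer: Call price = 17.8062

Derivation:
Put-call parity: C - P = S_0 * exp(-qT) - K * exp(-rT).
S_0 * exp(-qT) = 105.9900 * 0.99700450 = 105.67250648
K * exp(-rT) = 95.0100 * 0.97409154 = 92.54843686
C = P + S*exp(-qT) - K*exp(-rT)
C = 4.6821 + 105.67250648 - 92.54843686 = 17.8062


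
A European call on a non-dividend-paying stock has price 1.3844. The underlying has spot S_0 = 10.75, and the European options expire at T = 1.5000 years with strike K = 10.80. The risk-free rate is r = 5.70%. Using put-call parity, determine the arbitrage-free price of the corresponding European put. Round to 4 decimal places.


Answer: Put price = 0.5494

Derivation:
Put-call parity: C - P = S_0 * exp(-qT) - K * exp(-rT).
S_0 * exp(-qT) = 10.7500 * 1.00000000 = 10.75000000
K * exp(-rT) = 10.8000 * 0.91805314 = 9.91497394
P = C - S*exp(-qT) + K*exp(-rT)
P = 1.3844 - 10.75000000 + 9.91497394 = 0.5494


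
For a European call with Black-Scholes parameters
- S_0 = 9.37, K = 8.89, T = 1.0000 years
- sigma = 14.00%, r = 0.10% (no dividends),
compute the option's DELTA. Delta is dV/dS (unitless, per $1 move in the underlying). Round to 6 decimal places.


Answer: Delta = 0.674638

Derivation:
d1 = 0.4527574766; d2 = 0.3127574766
phi(d1) = 0.3600785058; exp(-qT) = 1.0000000000; exp(-rT) = 0.9990004998
N(d1) = 0.6746383066
Delta = exp(-qT) * N(d1) = 1.0000000000 * 0.6746383066 = 0.674638


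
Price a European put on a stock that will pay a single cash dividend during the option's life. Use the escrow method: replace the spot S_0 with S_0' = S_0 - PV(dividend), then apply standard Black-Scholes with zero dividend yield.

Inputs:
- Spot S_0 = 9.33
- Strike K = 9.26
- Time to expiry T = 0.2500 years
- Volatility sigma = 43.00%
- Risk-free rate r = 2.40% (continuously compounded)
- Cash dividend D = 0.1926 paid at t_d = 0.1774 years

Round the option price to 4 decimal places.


PV(D) = D * exp(-r * t_d) = 0.1926 * 0.99575145 = 0.19178173
S_0' = S_0 - PV(D) = 9.3300 - 0.19178173 = 9.13821827
d1 = (ln(S_0'/K) + (r + sigma^2/2)*T) / (sigma*sqrt(T)) = 0.07383200
d2 = d1 - sigma*sqrt(T) = -0.14116800
exp(-rT) = 0.99401796
N(-d1) = 0.47057203; N(-d2) = 0.55613139
P = K * exp(-rT) * N(-d2) - S_0' * N(-d1) = 9.2600 * 0.99401796 * 0.55613139 - 9.13821827 * 0.47057203 = 0.8188

Answer: Price = 0.8188


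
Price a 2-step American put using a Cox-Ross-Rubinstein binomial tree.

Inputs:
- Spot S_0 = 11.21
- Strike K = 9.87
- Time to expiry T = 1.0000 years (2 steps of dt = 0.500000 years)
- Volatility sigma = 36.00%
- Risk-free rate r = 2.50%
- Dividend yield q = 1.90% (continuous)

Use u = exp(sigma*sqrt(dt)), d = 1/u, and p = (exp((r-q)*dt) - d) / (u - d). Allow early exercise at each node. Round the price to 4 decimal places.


dt = T/N = 0.500000
u = exp(sigma*sqrt(dt)) = 1.289892; d = 1/u = 0.775259
p = (exp((r-q)*dt) - d) / (u - d) = 0.442540
Discount per step: exp(-r*dt) = 0.987578
Stock lattice S(k, i) with i counting down-moves:
  k=0: S(0,0) = 11.2100
  k=1: S(1,0) = 14.4597; S(1,1) = 8.6907
  k=2: S(2,0) = 18.6514; S(2,1) = 11.2100; S(2,2) = 6.7375
Terminal payoffs V(N, i) = max(K - S_T, 0):
  V(2,0) = 0.000000; V(2,1) = 0.000000; V(2,2) = 3.132497
Backward induction: V(k, i) = exp(-r*dt) * [p * V(k+1, i) + (1-p) * V(k+1, i+1)]; then take max(V_cont, immediate exercise) for American.
  V(1,0) = exp(-r*dt) * [p*0.000000 + (1-p)*0.000000] = 0.000000; exercise = 0.000000; V(1,0) = max -> 0.000000
  V(1,1) = exp(-r*dt) * [p*0.000000 + (1-p)*3.132497] = 1.724550; exercise = 1.179349; V(1,1) = max -> 1.724550
  V(0,0) = exp(-r*dt) * [p*0.000000 + (1-p)*1.724550] = 0.949425; exercise = 0.000000; V(0,0) = max -> 0.949425

Answer: Price = V(0,0) = 0.9494


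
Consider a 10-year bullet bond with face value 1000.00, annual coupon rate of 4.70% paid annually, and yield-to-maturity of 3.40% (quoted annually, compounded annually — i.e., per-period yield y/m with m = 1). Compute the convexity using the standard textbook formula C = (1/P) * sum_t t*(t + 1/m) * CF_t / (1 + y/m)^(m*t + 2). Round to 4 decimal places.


Coupon per period c = face * coupon_rate / m = 47.000000
Periods per year m = 1; per-period yield y/m = 0.034000
Number of cashflows N = 10
Cashflows (t years, CF_t, discount factor 1/(1+y/m)^(m*t), PV):
  t = 1.0000: CF_t = 47.000000, DF = 0.967118, PV = 45.454545
  t = 2.0000: CF_t = 47.000000, DF = 0.935317, PV = 43.959909
  t = 3.0000: CF_t = 47.000000, DF = 0.904562, PV = 42.514418
  t = 4.0000: CF_t = 47.000000, DF = 0.874818, PV = 41.116459
  t = 5.0000: CF_t = 47.000000, DF = 0.846052, PV = 39.764467
  t = 6.0000: CF_t = 47.000000, DF = 0.818233, PV = 38.456931
  t = 7.0000: CF_t = 47.000000, DF = 0.791327, PV = 37.192390
  t = 8.0000: CF_t = 47.000000, DF = 0.765307, PV = 35.969429
  t = 9.0000: CF_t = 47.000000, DF = 0.740142, PV = 34.786682
  t = 10.0000: CF_t = 1047.000000, DF = 0.715805, PV = 749.447636
Price P = sum_t PV_t = 1108.662867
Convexity numerator sum_t t*(t + 1/m) * CF_t / (1+y/m)^(m*t + 2):
  t = 1.0000: term = 85.028837
  t = 2.0000: term = 246.698752
  t = 3.0000: term = 477.173602
  t = 4.0000: term = 769.138624
  t = 5.0000: term = 1115.771698
  t = 6.0000: term = 1510.716033
  t = 7.0000: term = 1948.054201
  t = 8.0000: term = 2422.283477
  t = 9.0000: term = 2928.292405
  t = 10.0000: term = 77106.839388
Convexity = (1/P) * sum = 88609.997017 / 1108.662867 = 79.925106

Answer: Convexity = 79.9251


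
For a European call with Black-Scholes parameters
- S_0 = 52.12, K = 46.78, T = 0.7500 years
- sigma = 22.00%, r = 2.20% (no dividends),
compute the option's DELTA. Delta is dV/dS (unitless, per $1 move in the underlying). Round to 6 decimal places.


Answer: Delta = 0.773134

Derivation:
d1 = 0.7492064031; d2 = 0.5586808142
phi(d1) = 0.3013166269; exp(-qT) = 1.0000000000; exp(-rT) = 0.9836353794
N(d1) = 0.7731335948
Delta = exp(-qT) * N(d1) = 1.0000000000 * 0.7731335948 = 0.773134


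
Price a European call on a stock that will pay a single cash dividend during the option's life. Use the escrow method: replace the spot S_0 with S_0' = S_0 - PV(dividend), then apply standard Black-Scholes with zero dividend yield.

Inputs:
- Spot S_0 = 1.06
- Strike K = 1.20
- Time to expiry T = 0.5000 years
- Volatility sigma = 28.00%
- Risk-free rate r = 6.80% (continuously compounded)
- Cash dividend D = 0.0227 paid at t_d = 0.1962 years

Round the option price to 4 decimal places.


PV(D) = D * exp(-r * t_d) = 0.0227 * 0.98674700 = 0.02239916
S_0' = S_0 - PV(D) = 1.0600 - 0.02239916 = 1.03760084
d1 = (ln(S_0'/K) + (r + sigma^2/2)*T) / (sigma*sqrt(T)) = -0.46371250
d2 = d1 - sigma*sqrt(T) = -0.66170240
exp(-rT) = 0.96657150
N(d1) = 0.32142687; N(d2) = 0.25408098
C = S_0' * N(d1) - K * exp(-rT) * N(d2) = 1.03760084 * 0.32142687 - 1.2000 * 0.96657150 * 0.25408098 = 0.0388

Answer: Price = 0.0388


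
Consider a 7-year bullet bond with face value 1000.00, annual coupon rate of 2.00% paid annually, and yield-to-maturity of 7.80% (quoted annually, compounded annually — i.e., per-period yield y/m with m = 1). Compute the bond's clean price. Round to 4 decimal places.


Answer: Price = 695.9540

Derivation:
Coupon per period c = face * coupon_rate / m = 20.000000
Periods per year m = 1; per-period yield y/m = 0.078000
Number of cashflows N = 7
Cashflows (t years, CF_t, discount factor 1/(1+y/m)^(m*t), PV):
  t = 1.0000: CF_t = 20.000000, DF = 0.927644, PV = 18.552876
  t = 2.0000: CF_t = 20.000000, DF = 0.860523, PV = 17.210460
  t = 3.0000: CF_t = 20.000000, DF = 0.798259, PV = 15.965176
  t = 4.0000: CF_t = 20.000000, DF = 0.740500, PV = 14.809996
  t = 5.0000: CF_t = 20.000000, DF = 0.686920, PV = 13.738401
  t = 6.0000: CF_t = 20.000000, DF = 0.637217, PV = 12.744342
  t = 7.0000: CF_t = 1020.000000, DF = 0.591111, PV = 602.932710
Price P = sum_t PV_t = 695.953962


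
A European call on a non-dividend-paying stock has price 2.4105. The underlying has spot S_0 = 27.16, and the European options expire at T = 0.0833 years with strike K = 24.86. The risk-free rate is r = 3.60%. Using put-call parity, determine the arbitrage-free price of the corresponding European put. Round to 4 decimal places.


Answer: Put price = 0.0361

Derivation:
Put-call parity: C - P = S_0 * exp(-qT) - K * exp(-rT).
S_0 * exp(-qT) = 27.1600 * 1.00000000 = 27.16000000
K * exp(-rT) = 24.8600 * 0.99700569 = 24.78556150
P = C - S*exp(-qT) + K*exp(-rT)
P = 2.4105 - 27.16000000 + 24.78556150 = 0.0361


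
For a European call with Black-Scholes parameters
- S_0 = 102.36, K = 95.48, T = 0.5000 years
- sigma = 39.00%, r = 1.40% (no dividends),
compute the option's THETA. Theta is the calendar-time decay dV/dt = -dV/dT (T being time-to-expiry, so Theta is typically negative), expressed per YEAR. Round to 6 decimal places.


Answer: Theta = -11.067194

Derivation:
d1 = 0.4155764816; d2 = 0.1398048370
phi(d1) = 0.3659383365; exp(-qT) = 1.0000000000; exp(-rT) = 0.9930244429
Theta = -S*exp(-qT)*phi(d1)*sigma/(2*sqrt(T)) - r*K*exp(-rT)*N(d2) + q*S*exp(-qT)*N(d1)
N(d1) = 0.6611400304; N(d2) = 0.5555929043; sqrt(T) = 0.7071067812
Term 1 = -102.3600 * 1.0000000000 * 0.3659383365 * 0.3900 / (2 * 0.7071067812) = -10.3297020739
Term 2 = -0.0140 * 95.4800 * 0.9930244429 * 0.5555929043 = -0.7374915951
Term 3 = 0 (no dividend yield, q = 0)
Theta = -10.3297020739 + (-0.7374915951) + (0.0000000000) = -11.067194


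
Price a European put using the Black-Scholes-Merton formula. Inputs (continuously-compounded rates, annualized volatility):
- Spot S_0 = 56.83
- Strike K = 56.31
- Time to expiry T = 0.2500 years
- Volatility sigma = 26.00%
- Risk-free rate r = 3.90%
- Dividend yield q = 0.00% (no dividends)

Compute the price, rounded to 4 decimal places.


Answer: Price = 2.4153

Derivation:
d1 = (ln(S/K) + (r - q + 0.5*sigma^2) * T) / (sigma * sqrt(T)) = 0.21070935
d2 = d1 - sigma * sqrt(T) = 0.08070935
exp(-rT) = 0.99029738; exp(-qT) = 1.00000000
P = K * exp(-rT) * N(-d2) - S_0 * exp(-qT) * N(-d1)
N(-d1) = 0.41655704; N(-d2) = 0.46783655
P = 56.3100 * 0.99029738 * 0.46783655 - 56.8300 * 1.00000000 * 0.41655704 = 2.4153


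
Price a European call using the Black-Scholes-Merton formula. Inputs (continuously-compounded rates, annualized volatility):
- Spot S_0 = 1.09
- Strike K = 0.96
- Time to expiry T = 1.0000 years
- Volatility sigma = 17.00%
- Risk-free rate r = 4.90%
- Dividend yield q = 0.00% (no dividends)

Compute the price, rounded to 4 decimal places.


Answer: Price = 0.1891

Derivation:
d1 = (ln(S/K) + (r - q + 0.5*sigma^2) * T) / (sigma * sqrt(T)) = 1.12029230
d2 = d1 - sigma * sqrt(T) = 0.95029230
exp(-rT) = 0.95218113; exp(-qT) = 1.00000000
C = S_0 * exp(-qT) * N(d1) - K * exp(-rT) * N(d2)
N(d1) = 0.86870539; N(d2) = 0.82901812
C = 1.0900 * 1.00000000 * 0.86870539 - 0.9600 * 0.95218113 * 0.82901812 = 0.1891


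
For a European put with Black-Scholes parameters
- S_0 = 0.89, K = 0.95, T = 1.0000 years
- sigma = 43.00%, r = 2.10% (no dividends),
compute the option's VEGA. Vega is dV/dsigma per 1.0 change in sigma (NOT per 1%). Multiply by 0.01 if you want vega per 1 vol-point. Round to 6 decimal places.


d1 = 0.1121150654; d2 = -0.3178849346
phi(d1) = 0.3964428331; exp(-qT) = 1.0000000000; exp(-rT) = 0.9792189646
Vega = S * exp(-qT) * phi(d1) * sqrt(T) = 0.8900 * 1.0000000000 * 0.3964428331 * 1.0000000000 = 0.352834

Answer: Vega = 0.352834


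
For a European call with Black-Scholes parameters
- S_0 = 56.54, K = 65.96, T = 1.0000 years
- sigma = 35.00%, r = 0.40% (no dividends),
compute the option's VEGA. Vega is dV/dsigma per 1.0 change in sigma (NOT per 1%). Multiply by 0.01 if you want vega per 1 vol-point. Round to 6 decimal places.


d1 = -0.2538575584; d2 = -0.6038575584
phi(d1) = 0.3862925237; exp(-qT) = 1.0000000000; exp(-rT) = 0.9960079893
Vega = S * exp(-qT) * phi(d1) * sqrt(T) = 56.5400 * 1.0000000000 * 0.3862925237 * 1.0000000000 = 21.840979

Answer: Vega = 21.840979


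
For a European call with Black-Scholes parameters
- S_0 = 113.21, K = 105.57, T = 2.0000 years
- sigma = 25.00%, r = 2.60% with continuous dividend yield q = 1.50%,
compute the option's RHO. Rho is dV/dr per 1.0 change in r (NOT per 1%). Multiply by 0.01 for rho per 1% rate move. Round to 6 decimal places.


Answer: Rho = 106.855799

Derivation:
d1 = 0.4366250337; d2 = 0.0830716431
phi(d1) = 0.3626709813; exp(-qT) = 0.9704455335; exp(-rT) = 0.9493288668
N(d2) = 0.5331027133
Rho = K*T*exp(-rT)*N(d2) = 105.5700 * 2.0000 * 0.9493288668 * 0.5331027133 = 106.855799


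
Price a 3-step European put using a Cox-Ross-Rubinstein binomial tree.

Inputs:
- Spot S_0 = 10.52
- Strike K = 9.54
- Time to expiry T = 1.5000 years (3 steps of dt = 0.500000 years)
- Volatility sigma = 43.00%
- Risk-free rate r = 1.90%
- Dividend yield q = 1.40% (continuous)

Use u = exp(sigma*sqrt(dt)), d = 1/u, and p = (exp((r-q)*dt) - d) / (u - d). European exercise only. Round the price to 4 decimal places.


Answer: Price = V(0,0) = 1.6890

Derivation:
dt = T/N = 0.500000
u = exp(sigma*sqrt(dt)) = 1.355345; d = 1/u = 0.737820
p = (exp((r-q)*dt) - d) / (u - d) = 0.428620
Discount per step: exp(-r*dt) = 0.990545
Stock lattice S(k, i) with i counting down-moves:
  k=0: S(0,0) = 10.5200
  k=1: S(1,0) = 14.2582; S(1,1) = 7.7619
  k=2: S(2,0) = 19.3248; S(2,1) = 10.5200; S(2,2) = 5.7269
  k=3: S(3,0) = 26.1918; S(3,1) = 14.2582; S(3,2) = 7.7619; S(3,3) = 4.2254
Terminal payoffs V(N, i) = max(K - S_T, 0):
  V(3,0) = 0.000000; V(3,1) = 0.000000; V(3,2) = 1.778138; V(3,3) = 5.314615
Backward induction: V(k, i) = exp(-r*dt) * [p * V(k+1, i) + (1-p) * V(k+1, i+1)].
  V(2,0) = exp(-r*dt) * [p*0.000000 + (1-p)*0.000000] = 0.000000
  V(2,1) = exp(-r*dt) * [p*0.000000 + (1-p)*1.778138] = 1.006387
  V(2,2) = exp(-r*dt) * [p*1.778138 + (1-p)*5.314615] = 3.762893
  V(1,0) = exp(-r*dt) * [p*0.000000 + (1-p)*1.006387] = 0.569592
  V(1,1) = exp(-r*dt) * [p*1.006387 + (1-p)*3.762893] = 2.556993
  V(0,0) = exp(-r*dt) * [p*0.569592 + (1-p)*2.556993] = 1.689031


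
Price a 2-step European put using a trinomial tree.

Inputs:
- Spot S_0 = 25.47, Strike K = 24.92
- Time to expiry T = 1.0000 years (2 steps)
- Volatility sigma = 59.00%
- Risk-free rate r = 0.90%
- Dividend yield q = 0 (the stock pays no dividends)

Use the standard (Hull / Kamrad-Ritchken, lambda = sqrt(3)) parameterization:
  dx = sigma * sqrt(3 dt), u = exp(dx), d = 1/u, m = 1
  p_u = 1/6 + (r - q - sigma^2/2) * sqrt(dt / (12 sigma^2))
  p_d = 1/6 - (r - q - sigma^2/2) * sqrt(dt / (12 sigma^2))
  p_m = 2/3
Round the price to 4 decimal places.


Answer: Price = V(0,0) = 4.6510

Derivation:
dt = T/N = 0.500000; dx = sigma*sqrt(3*dt) = 0.722599
u = exp(dx) = 2.059781; d = 1/u = 0.485489
p_u = 0.109564, p_m = 0.666667, p_d = 0.223770
Discount per step: exp(-r*dt) = 0.995510
Stock lattice S(k, j) with j the centered position index:
  k=0: S(0,+0) = 25.4700
  k=1: S(1,-1) = 12.3654; S(1,+0) = 25.4700; S(1,+1) = 52.4626
  k=2: S(2,-2) = 6.0033; S(2,-1) = 12.3654; S(2,+0) = 25.4700; S(2,+1) = 52.4626; S(2,+2) = 108.0615
Terminal payoffs V(N, j) = max(K - S_T, 0):
  V(2,-2) = 18.916742; V(2,-1) = 12.554605; V(2,+0) = 0.000000; V(2,+1) = 0.000000; V(2,+2) = 0.000000
Backward induction: V(k, j) = exp(-r*dt) * [p_u * V(k+1, j+1) + p_m * V(k+1, j) + p_d * V(k+1, j-1)]
  V(1,-1) = exp(-r*dt) * [p_u*0.000000 + p_m*12.554605 + p_d*18.916742] = 12.546143
  V(1,+0) = exp(-r*dt) * [p_u*0.000000 + p_m*0.000000 + p_d*12.554605] = 2.796725
  V(1,+1) = exp(-r*dt) * [p_u*0.000000 + p_m*0.000000 + p_d*0.000000] = 0.000000
  V(0,+0) = exp(-r*dt) * [p_u*0.000000 + p_m*2.796725 + p_d*12.546143] = 4.650951


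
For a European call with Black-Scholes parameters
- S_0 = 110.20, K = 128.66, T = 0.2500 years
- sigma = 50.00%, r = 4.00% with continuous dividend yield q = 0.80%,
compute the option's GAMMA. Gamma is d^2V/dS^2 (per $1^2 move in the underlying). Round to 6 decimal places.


Answer: Gamma = 0.012986

Derivation:
d1 = -0.4625054771; d2 = -0.7125054771
phi(d1) = 0.3584757761; exp(-qT) = 0.9980019987; exp(-rT) = 0.9900498337
Gamma = exp(-qT) * phi(d1) / (S * sigma * sqrt(T)) = 0.9980019987 * 0.3584757761 / (110.2000 * 0.5000 * 0.5000000000) = 0.012986


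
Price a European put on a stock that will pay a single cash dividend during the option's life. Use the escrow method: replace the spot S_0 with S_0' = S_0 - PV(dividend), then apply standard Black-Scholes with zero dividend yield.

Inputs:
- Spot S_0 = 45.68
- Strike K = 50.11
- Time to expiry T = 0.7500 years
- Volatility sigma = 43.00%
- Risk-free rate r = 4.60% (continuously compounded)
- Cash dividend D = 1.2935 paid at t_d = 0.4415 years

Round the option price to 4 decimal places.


Answer: Price = 9.0351

Derivation:
PV(D) = D * exp(-r * t_d) = 1.2935 * 0.97989584 = 1.26749527
S_0' = S_0 - PV(D) = 45.6800 - 1.26749527 = 44.41250473
d1 = (ln(S_0'/K) + (r + sigma^2/2)*T) / (sigma*sqrt(T)) = -0.04528043
d2 = d1 - sigma*sqrt(T) = -0.41767135
exp(-rT) = 0.96608834
N(-d1) = 0.51805811; N(-d2) = 0.66190629
P = K * exp(-rT) * N(-d2) - S_0' * N(-d1) = 50.1100 * 0.96608834 * 0.66190629 - 44.41250473 * 0.51805811 = 9.0351


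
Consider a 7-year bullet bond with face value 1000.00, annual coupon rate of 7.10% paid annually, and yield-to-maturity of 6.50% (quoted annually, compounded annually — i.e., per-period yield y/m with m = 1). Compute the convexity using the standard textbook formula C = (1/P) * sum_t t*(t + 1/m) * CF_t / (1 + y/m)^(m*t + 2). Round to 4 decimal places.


Answer: Convexity = 37.9935

Derivation:
Coupon per period c = face * coupon_rate / m = 71.000000
Periods per year m = 1; per-period yield y/m = 0.065000
Number of cashflows N = 7
Cashflows (t years, CF_t, discount factor 1/(1+y/m)^(m*t), PV):
  t = 1.0000: CF_t = 71.000000, DF = 0.938967, PV = 66.666667
  t = 2.0000: CF_t = 71.000000, DF = 0.881659, PV = 62.597809
  t = 3.0000: CF_t = 71.000000, DF = 0.827849, PV = 58.777286
  t = 4.0000: CF_t = 71.000000, DF = 0.777323, PV = 55.189939
  t = 5.0000: CF_t = 71.000000, DF = 0.729881, PV = 51.821539
  t = 6.0000: CF_t = 71.000000, DF = 0.685334, PV = 48.658722
  t = 7.0000: CF_t = 1071.000000, DF = 0.643506, PV = 689.195156
Price P = sum_t PV_t = 1032.907119
Convexity numerator sum_t t*(t + 1/m) * CF_t / (1+y/m)^(m*t + 2):
  t = 1.0000: term = 117.554571
  t = 2.0000: term = 331.139637
  t = 3.0000: term = 621.858473
  t = 4.0000: term = 973.174449
  t = 5.0000: term = 1370.668238
  t = 6.0000: term = 1801.817402
  t = 7.0000: term = 34027.577192
Convexity = (1/P) * sum = 39243.789961 / 1032.907119 = 37.993532


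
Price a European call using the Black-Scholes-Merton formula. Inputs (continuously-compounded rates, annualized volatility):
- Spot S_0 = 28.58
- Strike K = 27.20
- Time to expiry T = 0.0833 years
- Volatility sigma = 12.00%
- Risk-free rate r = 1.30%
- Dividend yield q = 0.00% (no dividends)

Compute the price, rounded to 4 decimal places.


d1 = (ln(S/K) + (r - q + 0.5*sigma^2) * T) / (sigma * sqrt(T)) = 1.47752874
d2 = d1 - sigma * sqrt(T) = 1.44289465
exp(-rT) = 0.99891769; exp(-qT) = 1.00000000
C = S_0 * exp(-qT) * N(d1) - K * exp(-rT) * N(d2)
N(d1) = 0.93023302; N(d2) = 0.92547492
C = 28.5800 * 1.00000000 * 0.93023302 - 27.2000 * 0.99891769 * 0.92547492 = 1.4404

Answer: Price = 1.4404


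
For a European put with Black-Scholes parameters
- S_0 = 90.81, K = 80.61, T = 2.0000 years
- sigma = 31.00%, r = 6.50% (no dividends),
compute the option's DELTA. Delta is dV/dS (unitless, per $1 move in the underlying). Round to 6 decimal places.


Answer: Delta = -0.215493

Derivation:
d1 = 0.7875041388; d2 = 0.3490979345
phi(d1) = 0.2925791889; exp(-qT) = 1.0000000000; exp(-rT) = 0.8780954309
N(-d1) = 0.2154934033
Delta = -exp(-qT) * N(-d1) = -1.0000000000 * 0.2154934033 = -0.215493


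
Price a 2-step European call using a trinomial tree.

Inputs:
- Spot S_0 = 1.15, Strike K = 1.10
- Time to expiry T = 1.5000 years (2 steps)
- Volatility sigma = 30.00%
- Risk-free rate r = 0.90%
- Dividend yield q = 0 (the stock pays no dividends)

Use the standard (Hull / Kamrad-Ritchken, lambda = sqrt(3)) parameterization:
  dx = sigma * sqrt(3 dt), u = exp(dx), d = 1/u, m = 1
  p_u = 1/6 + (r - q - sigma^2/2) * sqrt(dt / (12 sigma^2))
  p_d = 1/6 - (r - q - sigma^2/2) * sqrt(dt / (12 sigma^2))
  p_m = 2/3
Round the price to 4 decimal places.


dt = T/N = 0.750000; dx = sigma*sqrt(3*dt) = 0.450000
u = exp(dx) = 1.568312; d = 1/u = 0.637628
p_u = 0.136667, p_m = 0.666667, p_d = 0.196667
Discount per step: exp(-r*dt) = 0.993273
Stock lattice S(k, j) with j the centered position index:
  k=0: S(0,+0) = 1.1500
  k=1: S(1,-1) = 0.7333; S(1,+0) = 1.1500; S(1,+1) = 1.8036
  k=2: S(2,-2) = 0.4676; S(2,-1) = 0.7333; S(2,+0) = 1.1500; S(2,+1) = 1.8036; S(2,+2) = 2.8285
Terminal payoffs V(N, j) = max(S_T - K, 0):
  V(2,-2) = 0.000000; V(2,-1) = 0.000000; V(2,+0) = 0.050000; V(2,+1) = 0.703559; V(2,+2) = 1.728544
Backward induction: V(k, j) = exp(-r*dt) * [p_u * V(k+1, j+1) + p_m * V(k+1, j) + p_d * V(k+1, j-1)]
  V(1,-1) = exp(-r*dt) * [p_u*0.050000 + p_m*0.000000 + p_d*0.000000] = 0.006787
  V(1,+0) = exp(-r*dt) * [p_u*0.703559 + p_m*0.050000 + p_d*0.000000] = 0.128615
  V(1,+1) = exp(-r*dt) * [p_u*1.728544 + p_m*0.703559 + p_d*0.050000] = 0.710296
  V(0,+0) = exp(-r*dt) * [p_u*0.710296 + p_m*0.128615 + p_d*0.006787] = 0.182913

Answer: Price = V(0,0) = 0.1829


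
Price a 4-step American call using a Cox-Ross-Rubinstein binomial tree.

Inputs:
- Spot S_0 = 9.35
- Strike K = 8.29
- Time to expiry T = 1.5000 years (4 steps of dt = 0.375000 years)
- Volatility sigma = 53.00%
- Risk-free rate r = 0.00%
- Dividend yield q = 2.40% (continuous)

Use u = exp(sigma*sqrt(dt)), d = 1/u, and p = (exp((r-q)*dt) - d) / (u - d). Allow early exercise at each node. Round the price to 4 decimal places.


dt = T/N = 0.375000
u = exp(sigma*sqrt(dt)) = 1.383418; d = 1/u = 0.722847
p = (exp((r-q)*dt) - d) / (u - d) = 0.406002
Discount per step: exp(-r*dt) = 1.000000
Stock lattice S(k, i) with i counting down-moves:
  k=0: S(0,0) = 9.3500
  k=1: S(1,0) = 12.9350; S(1,1) = 6.7586
  k=2: S(2,0) = 17.8945; S(2,1) = 9.3500; S(2,2) = 4.8855
  k=3: S(3,0) = 24.7555; S(3,1) = 12.9350; S(3,2) = 6.7586; S(3,3) = 3.5314
  k=4: S(4,0) = 34.2472; S(4,1) = 17.8945; S(4,2) = 9.3500; S(4,3) = 4.8855; S(4,4) = 2.5527
Terminal payoffs V(N, i) = max(S_T - K, 0):
  V(4,0) = 25.957238; V(4,1) = 9.604459; V(4,2) = 1.060000; V(4,3) = 0.000000; V(4,4) = 0.000000
Backward induction: V(k, i) = exp(-r*dt) * [p * V(k+1, i) + (1-p) * V(k+1, i+1)]; then take max(V_cont, immediate exercise) for American.
  V(3,0) = exp(-r*dt) * [p*25.957238 + (1-p)*9.604459] = 16.243720; exercise = 16.465521; V(3,0) = max -> 16.465521
  V(3,1) = exp(-r*dt) * [p*9.604459 + (1-p)*1.060000] = 4.529068; exercise = 4.644960; V(3,1) = max -> 4.644960
  V(3,2) = exp(-r*dt) * [p*1.060000 + (1-p)*0.000000] = 0.430362; exercise = 0.000000; V(3,2) = max -> 0.430362
  V(3,3) = exp(-r*dt) * [p*0.000000 + (1-p)*0.000000] = 0.000000; exercise = 0.000000; V(3,3) = max -> 0.000000
  V(2,0) = exp(-r*dt) * [p*16.465521 + (1-p)*4.644960] = 9.444132; exercise = 9.604459; V(2,0) = max -> 9.604459
  V(2,1) = exp(-r*dt) * [p*4.644960 + (1-p)*0.430362] = 2.141497; exercise = 1.060000; V(2,1) = max -> 2.141497
  V(2,2) = exp(-r*dt) * [p*0.430362 + (1-p)*0.000000] = 0.174728; exercise = 0.000000; V(2,2) = max -> 0.174728
  V(1,0) = exp(-r*dt) * [p*9.604459 + (1-p)*2.141497] = 5.171475; exercise = 4.644960; V(1,0) = max -> 5.171475
  V(1,1) = exp(-r*dt) * [p*2.141497 + (1-p)*0.174728] = 0.973240; exercise = 0.000000; V(1,1) = max -> 0.973240
  V(0,0) = exp(-r*dt) * [p*5.171475 + (1-p)*0.973240] = 2.677732; exercise = 1.060000; V(0,0) = max -> 2.677732

Answer: Price = V(0,0) = 2.6777


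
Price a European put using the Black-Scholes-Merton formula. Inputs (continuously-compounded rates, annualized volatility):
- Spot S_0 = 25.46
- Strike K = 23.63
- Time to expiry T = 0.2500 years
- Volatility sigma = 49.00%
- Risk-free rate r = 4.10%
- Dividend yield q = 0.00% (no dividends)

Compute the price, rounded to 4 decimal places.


d1 = (ln(S/K) + (r - q + 0.5*sigma^2) * T) / (sigma * sqrt(T)) = 0.46879184
d2 = d1 - sigma * sqrt(T) = 0.22379184
exp(-rT) = 0.98980235; exp(-qT) = 1.00000000
P = K * exp(-rT) * N(-d2) - S_0 * exp(-qT) * N(-d1)
N(-d1) = 0.31960921; N(-d2) = 0.41145964
P = 23.6300 * 0.98980235 * 0.41145964 - 25.4600 * 1.00000000 * 0.31960921 = 1.4864

Answer: Price = 1.4864


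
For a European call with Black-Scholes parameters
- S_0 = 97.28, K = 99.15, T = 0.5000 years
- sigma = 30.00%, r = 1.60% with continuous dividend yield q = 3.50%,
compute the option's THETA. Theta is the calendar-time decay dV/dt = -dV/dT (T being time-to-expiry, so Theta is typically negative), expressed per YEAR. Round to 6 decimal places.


Answer: Theta = -7.088954

Derivation:
d1 = -0.0284748919; d2 = -0.2406069263
phi(d1) = 0.3987805781; exp(-qT) = 0.9826522357; exp(-rT) = 0.9920319148
Theta = -S*exp(-qT)*phi(d1)*sigma/(2*sqrt(T)) - r*K*exp(-rT)*N(d2) + q*S*exp(-qT)*N(d1)
N(d1) = 0.4886416966; N(d2) = 0.4049298907; sqrt(T) = 0.7071067812
Term 1 = -97.2800 * 0.9826522357 * 0.3987805781 * 0.3000 / (2 * 0.7071067812) = -8.0865572212
Term 2 = -0.0160 * 99.1500 * 0.9920319148 * 0.4049298907 = -0.6372622338
Term 3 = 0.0350 * 97.2800 * 0.9826522357 * 0.4886416966 = 1.6348653004
Theta = -8.0865572212 + (-0.6372622338) + (1.6348653004) = -7.088954
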